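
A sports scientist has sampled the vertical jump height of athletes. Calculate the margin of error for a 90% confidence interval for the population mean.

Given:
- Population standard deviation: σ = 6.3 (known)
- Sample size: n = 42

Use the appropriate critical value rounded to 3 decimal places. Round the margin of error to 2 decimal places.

The population standard deviation σ is known, so use the z-interval margin of error formula.

For 90% confidence, z* = 1.645 (from standard normal table)

Margin of error formula for z-interval: E = z* × σ/√n

E = 1.645 × 6.3/√42
  = 1.645 × 0.972111
  = 1.5991

Rounded to 2 decimal places:

1.60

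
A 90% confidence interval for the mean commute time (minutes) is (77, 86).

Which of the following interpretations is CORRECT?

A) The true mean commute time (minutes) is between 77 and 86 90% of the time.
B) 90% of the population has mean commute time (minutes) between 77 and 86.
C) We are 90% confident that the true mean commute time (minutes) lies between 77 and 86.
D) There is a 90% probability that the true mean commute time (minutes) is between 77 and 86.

A confidence interval represents our confidence in the procedure, not a probability statement about the parameter.

Key concept: If we repeated this sampling process many times and computed a 90% CI each time, about 90% of those intervals would contain the true population parameter.

For this specific interval (77, 86):
- Midpoint (point estimate): 81.5
- Margin of error: 4.5

The correct interpretation is the one stating confidence that the true parameter lies in the interval — option C.

C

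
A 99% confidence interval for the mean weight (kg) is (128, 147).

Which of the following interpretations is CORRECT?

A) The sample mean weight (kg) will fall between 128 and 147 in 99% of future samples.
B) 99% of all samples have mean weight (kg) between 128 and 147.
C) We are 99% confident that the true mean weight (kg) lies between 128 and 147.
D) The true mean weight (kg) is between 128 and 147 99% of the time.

A confidence interval represents our confidence in the procedure, not a probability statement about the parameter.

Key concept: If we repeated this sampling process many times and computed a 99% CI each time, about 99% of those intervals would contain the true population parameter.

For this specific interval (128, 147):
- Midpoint (point estimate): 137.5
- Margin of error: 9.5

The correct interpretation is the one stating confidence that the true parameter lies in the interval — option C.

C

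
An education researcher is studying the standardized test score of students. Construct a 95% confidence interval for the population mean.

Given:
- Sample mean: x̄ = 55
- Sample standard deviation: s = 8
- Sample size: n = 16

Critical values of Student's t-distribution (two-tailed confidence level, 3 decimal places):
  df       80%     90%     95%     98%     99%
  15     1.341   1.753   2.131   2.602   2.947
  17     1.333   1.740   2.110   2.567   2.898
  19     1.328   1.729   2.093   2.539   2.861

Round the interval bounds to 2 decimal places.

The population standard deviation σ is unknown (only the sample standard deviation s is given), so use a t-interval with df = n - 1 = 16 - 1 = 15.

For 95% confidence with df = 15, t* = 2.131 (from t-table)

Standard error: SE = s/√n = 8/√16 = 2.000000

Margin of error: E = t* × SE = 2.131 × 2.000000 = 4.2620

T-interval: x̄ ± E = 55 ± 4.2620 = (50.7380, 59.2620)

Rounded to 2 decimal places:

(50.74, 59.26)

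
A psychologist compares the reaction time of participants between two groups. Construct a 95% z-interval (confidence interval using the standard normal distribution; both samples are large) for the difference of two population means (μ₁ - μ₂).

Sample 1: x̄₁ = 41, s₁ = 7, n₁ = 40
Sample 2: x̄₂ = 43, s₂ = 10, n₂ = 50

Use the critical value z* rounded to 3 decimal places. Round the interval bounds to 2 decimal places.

Both samples are large (n₁ = 40 ≥ 30, n₂ = 50 ≥ 30), so a z-interval for the difference of means applies.

Point estimate: x̄₁ - x̄₂ = 41 - 43 = -2

Standard error: SE = √(s₁²/n₁ + s₂²/n₂)
= √(7²/40 + 10²/50)
= √(1.225000 + 2.000000)
= 1.795828

For 95% confidence, z* = 1.96 (from standard normal table)
Margin of error: E = z* × SE = 1.96 × 1.795828 = 3.5198

Z-interval: (x̄₁ - x̄₂) ± E = -2 ± 3.5198 = (-5.5198, 1.5198)

Rounded to 2 decimal places:

(-5.52, 1.52)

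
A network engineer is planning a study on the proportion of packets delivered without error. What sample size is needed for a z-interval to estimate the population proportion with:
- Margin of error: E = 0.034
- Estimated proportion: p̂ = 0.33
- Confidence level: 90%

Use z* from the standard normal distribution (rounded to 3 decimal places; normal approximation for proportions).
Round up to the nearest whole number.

Using z* for proportion z-interval (normal approximation).

For 90% confidence, z* = 1.645 (from standard normal table)

Sample size formula for proportion z-interval: n = z*²p̂(1-p̂)/E²

n = 1.645² × 0.33 × 0.67 / 0.034²
  = 2.706025 × 0.2211 / 0.001156
  = 517.5624

Round up to the nearest whole number: n = 518

518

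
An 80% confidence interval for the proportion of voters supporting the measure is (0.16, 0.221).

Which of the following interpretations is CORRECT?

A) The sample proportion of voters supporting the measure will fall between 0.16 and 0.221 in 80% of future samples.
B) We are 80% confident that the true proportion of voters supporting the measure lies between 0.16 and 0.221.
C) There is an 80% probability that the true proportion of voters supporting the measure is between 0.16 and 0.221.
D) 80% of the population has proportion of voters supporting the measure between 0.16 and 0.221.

A confidence interval represents our confidence in the procedure, not a probability statement about the parameter.

Key concept: If we repeated this sampling process many times and computed an 80% CI each time, about 80% of those intervals would contain the true population parameter.

For this specific interval (0.16, 0.221):
- Midpoint (point estimate): 0.1905
- Margin of error: 0.0305

The correct interpretation is the one stating confidence that the true parameter lies in the interval — option B.

B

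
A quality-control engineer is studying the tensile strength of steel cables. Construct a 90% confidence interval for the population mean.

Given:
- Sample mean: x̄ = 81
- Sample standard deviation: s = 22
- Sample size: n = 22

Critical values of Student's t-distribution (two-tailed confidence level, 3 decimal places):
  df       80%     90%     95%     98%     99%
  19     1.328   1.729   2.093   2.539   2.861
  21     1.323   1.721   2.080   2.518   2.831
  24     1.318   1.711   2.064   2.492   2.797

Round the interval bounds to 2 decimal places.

The population standard deviation σ is unknown (only the sample standard deviation s is given), so use a t-interval with df = n - 1 = 22 - 1 = 21.

For 90% confidence with df = 21, t* = 1.721 (from t-table)

Standard error: SE = s/√n = 22/√22 = 4.690416

Margin of error: E = t* × SE = 1.721 × 4.690416 = 8.0722

T-interval: x̄ ± E = 81 ± 8.0722 = (72.9278, 89.0722)

Rounded to 2 decimal places:

(72.93, 89.07)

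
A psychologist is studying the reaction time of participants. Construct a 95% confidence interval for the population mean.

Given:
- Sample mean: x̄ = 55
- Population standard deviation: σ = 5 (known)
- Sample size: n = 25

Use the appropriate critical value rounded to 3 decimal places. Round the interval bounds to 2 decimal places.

The population standard deviation σ is known, so use a z-interval (standard normal critical value).

For 95% confidence, z* = 1.96 (from standard normal table)

Standard error: SE = σ/√n = 5/√25 = 1.000000

Margin of error: E = z* × SE = 1.96 × 1.000000 = 1.9600

Z-interval: x̄ ± E = 55 ± 1.9600 = (53.0400, 56.9600)

Rounded to 2 decimal places:

(53.04, 56.96)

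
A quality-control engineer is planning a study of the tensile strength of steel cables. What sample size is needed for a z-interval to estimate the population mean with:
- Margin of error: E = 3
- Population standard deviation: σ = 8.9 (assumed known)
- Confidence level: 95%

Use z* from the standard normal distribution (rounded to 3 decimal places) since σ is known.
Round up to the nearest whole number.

Using z* since population σ is known (z-interval formula).

For 95% confidence, z* = 1.96 (from standard normal table)

Sample size formula for z-interval: n = (z*σ/E)²

n = (1.96 × 8.9 / 3)²
  = (5.814667)²
  = 33.8103

Round up to the nearest whole number: n = 34

34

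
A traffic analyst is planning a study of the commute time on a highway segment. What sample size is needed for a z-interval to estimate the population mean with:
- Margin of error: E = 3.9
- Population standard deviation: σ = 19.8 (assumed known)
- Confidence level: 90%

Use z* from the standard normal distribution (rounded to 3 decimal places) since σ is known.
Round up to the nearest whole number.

Using z* since population σ is known (z-interval formula).

For 90% confidence, z* = 1.645 (from standard normal table)

Sample size formula for z-interval: n = (z*σ/E)²

n = (1.645 × 19.8 / 3.9)²
  = (8.351538)²
  = 69.7482

Round up to the nearest whole number: n = 70

70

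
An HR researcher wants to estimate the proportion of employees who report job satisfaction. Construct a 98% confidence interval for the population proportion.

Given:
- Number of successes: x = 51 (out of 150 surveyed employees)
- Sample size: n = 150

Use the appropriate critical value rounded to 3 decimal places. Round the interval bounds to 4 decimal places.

Sample proportion: p̂ = 51/150 = 0.340000

Check conditions for normal approximation:
  np̂ = 51 ≥ 10 ✓
  n(1-p̂) = 99 ≥ 10 ✓

The sample is large enough, so use a z-interval (normal approximation) for the proportion.

For 98% confidence, z* = 2.326 (from standard normal table)

Standard error: SE = √(p̂(1-p̂)/n) = √(0.340000×0.660000/150) = 0.03867816

Margin of error: E = z* × SE = 2.326 × 0.03867816 = 0.089965

Z-interval: p̂ ± E = 0.340000 ± 0.089965 = (0.250035, 0.429965)

Rounded to 4 decimal places:

(0.2500, 0.4300)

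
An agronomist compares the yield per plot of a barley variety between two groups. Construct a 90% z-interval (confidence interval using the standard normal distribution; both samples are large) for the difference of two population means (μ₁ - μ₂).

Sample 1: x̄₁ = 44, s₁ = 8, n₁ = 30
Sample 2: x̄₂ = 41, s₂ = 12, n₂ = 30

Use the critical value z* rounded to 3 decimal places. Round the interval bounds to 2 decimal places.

Both samples are large (n₁ = 30 ≥ 30, n₂ = 30 ≥ 30), so a z-interval for the difference of means applies.

Point estimate: x̄₁ - x̄₂ = 44 - 41 = 3

Standard error: SE = √(s₁²/n₁ + s₂²/n₂)
= √(8²/30 + 12²/30)
= √(2.133333 + 4.800000)
= 2.633122

For 90% confidence, z* = 1.645 (from standard normal table)
Margin of error: E = z* × SE = 1.645 × 2.633122 = 4.3315

Z-interval: (x̄₁ - x̄₂) ± E = 3 ± 4.3315 = (-1.3315, 7.3315)

Rounded to 2 decimal places:

(-1.33, 7.33)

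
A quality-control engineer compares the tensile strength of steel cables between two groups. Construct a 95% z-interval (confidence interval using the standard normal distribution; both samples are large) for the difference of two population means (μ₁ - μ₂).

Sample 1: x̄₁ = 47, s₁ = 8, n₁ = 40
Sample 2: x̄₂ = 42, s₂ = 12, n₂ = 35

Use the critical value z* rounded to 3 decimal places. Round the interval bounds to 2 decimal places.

Both samples are large (n₁ = 40 ≥ 30, n₂ = 35 ≥ 30), so a z-interval for the difference of means applies.

Point estimate: x̄₁ - x̄₂ = 47 - 42 = 5

Standard error: SE = √(s₁²/n₁ + s₂²/n₂)
= √(8²/40 + 12²/35)
= √(1.600000 + 4.114286)
= 2.390457

For 95% confidence, z* = 1.96 (from standard normal table)
Margin of error: E = z* × SE = 1.96 × 2.390457 = 4.6853

Z-interval: (x̄₁ - x̄₂) ± E = 5 ± 4.6853 = (0.3147, 9.6853)

Rounded to 2 decimal places:

(0.31, 9.69)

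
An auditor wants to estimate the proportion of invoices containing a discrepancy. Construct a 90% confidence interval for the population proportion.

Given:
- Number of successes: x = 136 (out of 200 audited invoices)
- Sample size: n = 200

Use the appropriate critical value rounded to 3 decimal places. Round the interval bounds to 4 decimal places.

Sample proportion: p̂ = 136/200 = 0.680000

Check conditions for normal approximation:
  np̂ = 136 ≥ 10 ✓
  n(1-p̂) = 64 ≥ 10 ✓

The sample is large enough, so use a z-interval (normal approximation) for the proportion.

For 90% confidence, z* = 1.645 (from standard normal table)

Standard error: SE = √(p̂(1-p̂)/n) = √(0.680000×0.320000/200) = 0.03298485

Margin of error: E = z* × SE = 1.645 × 0.03298485 = 0.054260

Z-interval: p̂ ± E = 0.680000 ± 0.054260 = (0.625740, 0.734260)

Rounded to 4 decimal places:

(0.6257, 0.7343)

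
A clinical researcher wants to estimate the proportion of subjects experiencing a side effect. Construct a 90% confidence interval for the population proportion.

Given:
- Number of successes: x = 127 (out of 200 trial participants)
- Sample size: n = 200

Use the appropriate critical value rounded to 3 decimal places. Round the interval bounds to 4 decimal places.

Sample proportion: p̂ = 127/200 = 0.635000

Check conditions for normal approximation:
  np̂ = 127 ≥ 10 ✓
  n(1-p̂) = 73 ≥ 10 ✓

The sample is large enough, so use a z-interval (normal approximation) for the proportion.

For 90% confidence, z* = 1.645 (from standard normal table)

Standard error: SE = √(p̂(1-p̂)/n) = √(0.635000×0.365000/200) = 0.03404225

Margin of error: E = z* × SE = 1.645 × 0.03404225 = 0.056000

Z-interval: p̂ ± E = 0.635000 ± 0.056000 = (0.579000, 0.691000)

Rounded to 4 decimal places:

(0.5790, 0.6910)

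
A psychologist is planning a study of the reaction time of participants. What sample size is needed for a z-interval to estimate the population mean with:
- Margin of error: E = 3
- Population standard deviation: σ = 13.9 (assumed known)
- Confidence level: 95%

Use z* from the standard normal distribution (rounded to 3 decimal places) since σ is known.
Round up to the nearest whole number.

Using z* since population σ is known (z-interval formula).

For 95% confidence, z* = 1.96 (from standard normal table)

Sample size formula for z-interval: n = (z*σ/E)²

n = (1.96 × 13.9 / 3)²
  = (9.081333)²
  = 82.4706

Round up to the nearest whole number: n = 83

83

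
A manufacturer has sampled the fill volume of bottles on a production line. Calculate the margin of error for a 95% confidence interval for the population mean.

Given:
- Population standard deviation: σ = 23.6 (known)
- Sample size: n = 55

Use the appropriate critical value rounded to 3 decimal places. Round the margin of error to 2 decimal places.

The population standard deviation σ is known, so use the z-interval margin of error formula.

For 95% confidence, z* = 1.96 (from standard normal table)

Margin of error formula for z-interval: E = z* × σ/√n

E = 1.96 × 23.6/√55
  = 1.96 × 3.182223
  = 6.2372

Rounded to 2 decimal places:

6.24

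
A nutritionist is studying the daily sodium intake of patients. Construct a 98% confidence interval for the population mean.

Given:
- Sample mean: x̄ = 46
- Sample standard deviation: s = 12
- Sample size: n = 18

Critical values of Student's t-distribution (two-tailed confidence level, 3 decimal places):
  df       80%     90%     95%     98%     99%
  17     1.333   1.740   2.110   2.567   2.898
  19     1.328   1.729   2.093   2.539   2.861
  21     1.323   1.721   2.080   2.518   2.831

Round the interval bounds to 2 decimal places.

The population standard deviation σ is unknown (only the sample standard deviation s is given), so use a t-interval with df = n - 1 = 18 - 1 = 17.

For 98% confidence with df = 17, t* = 2.567 (from t-table)

Standard error: SE = s/√n = 12/√18 = 2.828427

Margin of error: E = t* × SE = 2.567 × 2.828427 = 7.2606

T-interval: x̄ ± E = 46 ± 7.2606 = (38.7394, 53.2606)

Rounded to 2 decimal places:

(38.74, 53.26)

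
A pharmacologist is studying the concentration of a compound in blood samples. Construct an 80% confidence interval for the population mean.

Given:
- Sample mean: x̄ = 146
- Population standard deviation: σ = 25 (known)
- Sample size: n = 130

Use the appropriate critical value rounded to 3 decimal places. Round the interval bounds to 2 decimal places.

The population standard deviation σ is known, so use a z-interval (standard normal critical value).

For 80% confidence, z* = 1.282 (from standard normal table)

Standard error: SE = σ/√n = 25/√130 = 2.192645

Margin of error: E = z* × SE = 1.282 × 2.192645 = 2.8110

Z-interval: x̄ ± E = 146 ± 2.8110 = (143.1890, 148.8110)

Rounded to 2 decimal places:

(143.19, 148.81)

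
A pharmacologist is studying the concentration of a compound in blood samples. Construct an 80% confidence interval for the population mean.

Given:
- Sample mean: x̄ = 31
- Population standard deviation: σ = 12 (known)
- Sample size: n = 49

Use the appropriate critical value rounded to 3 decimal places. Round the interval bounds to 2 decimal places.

The population standard deviation σ is known, so use a z-interval (standard normal critical value).

For 80% confidence, z* = 1.282 (from standard normal table)

Standard error: SE = σ/√n = 12/√49 = 1.714286

Margin of error: E = z* × SE = 1.282 × 1.714286 = 2.1977

Z-interval: x̄ ± E = 31 ± 2.1977 = (28.8023, 33.1977)

Rounded to 2 decimal places:

(28.80, 33.20)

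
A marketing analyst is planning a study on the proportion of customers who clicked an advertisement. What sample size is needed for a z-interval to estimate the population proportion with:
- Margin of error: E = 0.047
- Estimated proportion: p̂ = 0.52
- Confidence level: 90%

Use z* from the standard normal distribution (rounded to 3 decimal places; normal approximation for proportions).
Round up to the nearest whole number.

Using z* for proportion z-interval (normal approximation).

For 90% confidence, z* = 1.645 (from standard normal table)

Sample size formula for proportion z-interval: n = z*²p̂(1-p̂)/E²

n = 1.645² × 0.52 × 0.48 / 0.047²
  = 2.706025 × 0.2496 / 0.002209
  = 305.7600

Round up to the nearest whole number: n = 306

306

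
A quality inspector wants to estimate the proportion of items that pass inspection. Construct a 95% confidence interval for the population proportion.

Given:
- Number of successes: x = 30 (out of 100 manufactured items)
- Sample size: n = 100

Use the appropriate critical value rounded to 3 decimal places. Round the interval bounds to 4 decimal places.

Sample proportion: p̂ = 30/100 = 0.300000

Check conditions for normal approximation:
  np̂ = 30 ≥ 10 ✓
  n(1-p̂) = 70 ≥ 10 ✓

The sample is large enough, so use a z-interval (normal approximation) for the proportion.

For 95% confidence, z* = 1.96 (from standard normal table)

Standard error: SE = √(p̂(1-p̂)/n) = √(0.300000×0.700000/100) = 0.04582576

Margin of error: E = z* × SE = 1.96 × 0.04582576 = 0.089818

Z-interval: p̂ ± E = 0.300000 ± 0.089818 = (0.210182, 0.389818)

Rounded to 4 decimal places:

(0.2102, 0.3898)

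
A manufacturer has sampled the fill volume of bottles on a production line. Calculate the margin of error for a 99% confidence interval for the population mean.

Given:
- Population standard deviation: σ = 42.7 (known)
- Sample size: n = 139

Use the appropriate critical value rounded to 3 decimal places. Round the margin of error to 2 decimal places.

The population standard deviation σ is known, so use the z-interval margin of error formula.

For 99% confidence, z* = 2.576 (from standard normal table)

Margin of error formula for z-interval: E = z* × σ/√n

E = 2.576 × 42.7/√139
  = 2.576 × 3.621767
  = 9.3297

Rounded to 2 decimal places:

9.33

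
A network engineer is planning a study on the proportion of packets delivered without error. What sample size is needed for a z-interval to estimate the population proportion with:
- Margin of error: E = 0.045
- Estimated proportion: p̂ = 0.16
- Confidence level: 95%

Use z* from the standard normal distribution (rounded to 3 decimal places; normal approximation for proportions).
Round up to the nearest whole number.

Using z* for proportion z-interval (normal approximation).

For 95% confidence, z* = 1.96 (from standard normal table)

Sample size formula for proportion z-interval: n = z*²p̂(1-p̂)/E²

n = 1.96² × 0.16 × 0.84 / 0.045²
  = 3.8416 × 0.1344 / 0.002025
  = 254.9684

Round up to the nearest whole number: n = 255

255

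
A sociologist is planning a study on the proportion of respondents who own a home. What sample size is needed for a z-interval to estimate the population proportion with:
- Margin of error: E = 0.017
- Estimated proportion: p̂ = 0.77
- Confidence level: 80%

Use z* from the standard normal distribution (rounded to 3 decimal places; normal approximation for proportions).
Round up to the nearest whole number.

Using z* for proportion z-interval (normal approximation).

For 80% confidence, z* = 1.282 (from standard normal table)

Sample size formula for proportion z-interval: n = z*²p̂(1-p̂)/E²

n = 1.282² × 0.77 × 0.23 / 0.017²
  = 1.643524 × 0.1771 / 0.000289
  = 1007.1561

Round up to the nearest whole number: n = 1008

1008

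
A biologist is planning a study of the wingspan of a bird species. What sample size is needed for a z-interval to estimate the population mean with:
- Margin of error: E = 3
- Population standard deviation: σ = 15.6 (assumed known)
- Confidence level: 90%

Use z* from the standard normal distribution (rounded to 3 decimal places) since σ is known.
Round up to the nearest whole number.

Using z* since population σ is known (z-interval formula).

For 90% confidence, z* = 1.645 (from standard normal table)

Sample size formula for z-interval: n = (z*σ/E)²

n = (1.645 × 15.6 / 3)²
  = (8.554000)²
  = 73.1709

Round up to the nearest whole number: n = 74

74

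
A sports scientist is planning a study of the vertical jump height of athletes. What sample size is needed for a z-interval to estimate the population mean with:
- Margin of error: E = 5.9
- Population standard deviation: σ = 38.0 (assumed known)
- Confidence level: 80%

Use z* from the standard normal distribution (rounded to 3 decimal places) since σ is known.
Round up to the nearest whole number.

Using z* since population σ is known (z-interval formula).

For 80% confidence, z* = 1.282 (from standard normal table)

Sample size formula for z-interval: n = (z*σ/E)²

n = (1.282 × 38.0 / 5.9)²
  = (8.256949)²
  = 68.1772

Round up to the nearest whole number: n = 69

69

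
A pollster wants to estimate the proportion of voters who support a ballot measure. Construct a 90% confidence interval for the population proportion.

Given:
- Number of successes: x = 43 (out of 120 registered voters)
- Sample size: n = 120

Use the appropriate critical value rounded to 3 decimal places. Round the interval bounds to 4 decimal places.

Sample proportion: p̂ = 43/120 = 0.358333

Check conditions for normal approximation:
  np̂ = 43 ≥ 10 ✓
  n(1-p̂) = 77 ≥ 10 ✓

The sample is large enough, so use a z-interval (normal approximation) for the proportion.

For 90% confidence, z* = 1.645 (from standard normal table)

Standard error: SE = √(p̂(1-p̂)/n) = √(0.358333×0.641667/120) = 0.04377314

Margin of error: E = z* × SE = 1.645 × 0.04377314 = 0.072007

Z-interval: p̂ ± E = 0.358333 ± 0.072007 = (0.286327, 0.430340)

Rounded to 4 decimal places:

(0.2863, 0.4303)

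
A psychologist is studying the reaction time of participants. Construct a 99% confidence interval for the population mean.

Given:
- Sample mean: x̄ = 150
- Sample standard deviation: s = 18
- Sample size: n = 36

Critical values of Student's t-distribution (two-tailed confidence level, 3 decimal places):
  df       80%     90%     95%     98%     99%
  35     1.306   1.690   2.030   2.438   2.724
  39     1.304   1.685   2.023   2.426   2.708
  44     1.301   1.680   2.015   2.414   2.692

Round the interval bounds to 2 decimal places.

The population standard deviation σ is unknown (only the sample standard deviation s is given), so use a t-interval with df = n - 1 = 36 - 1 = 35.

For 99% confidence with df = 35, t* = 2.724 (from t-table)

Standard error: SE = s/√n = 18/√36 = 3.000000

Margin of error: E = t* × SE = 2.724 × 3.000000 = 8.1720

T-interval: x̄ ± E = 150 ± 8.1720 = (141.8280, 158.1720)

Rounded to 2 decimal places:

(141.83, 158.17)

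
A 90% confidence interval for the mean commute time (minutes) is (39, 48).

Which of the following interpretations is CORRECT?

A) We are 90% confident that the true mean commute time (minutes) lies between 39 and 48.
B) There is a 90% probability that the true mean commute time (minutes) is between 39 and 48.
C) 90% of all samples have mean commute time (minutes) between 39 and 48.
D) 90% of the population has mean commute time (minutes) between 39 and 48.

A confidence interval represents our confidence in the procedure, not a probability statement about the parameter.

Key concept: If we repeated this sampling process many times and computed a 90% CI each time, about 90% of those intervals would contain the true population parameter.

For this specific interval (39, 48):
- Midpoint (point estimate): 43.5
- Margin of error: 4.5

The correct interpretation is the one stating confidence that the true parameter lies in the interval — option A.

A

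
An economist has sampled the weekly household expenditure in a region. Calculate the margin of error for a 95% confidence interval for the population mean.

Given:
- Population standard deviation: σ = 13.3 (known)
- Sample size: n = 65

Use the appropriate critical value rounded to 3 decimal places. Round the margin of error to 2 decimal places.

The population standard deviation σ is known, so use the z-interval margin of error formula.

For 95% confidence, z* = 1.96 (from standard normal table)

Margin of error formula for z-interval: E = z* × σ/√n

E = 1.96 × 13.3/√65
  = 1.96 × 1.649662
  = 3.2333

Rounded to 2 decimal places:

3.23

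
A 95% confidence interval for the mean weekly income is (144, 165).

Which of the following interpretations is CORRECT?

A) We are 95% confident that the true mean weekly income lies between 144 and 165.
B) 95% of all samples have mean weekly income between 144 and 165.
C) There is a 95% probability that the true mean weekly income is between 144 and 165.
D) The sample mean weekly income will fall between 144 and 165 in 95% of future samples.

A confidence interval represents our confidence in the procedure, not a probability statement about the parameter.

Key concept: If we repeated this sampling process many times and computed a 95% CI each time, about 95% of those intervals would contain the true population parameter.

For this specific interval (144, 165):
- Midpoint (point estimate): 154.5
- Margin of error: 10.5

The correct interpretation is the one stating confidence that the true parameter lies in the interval — option A.

A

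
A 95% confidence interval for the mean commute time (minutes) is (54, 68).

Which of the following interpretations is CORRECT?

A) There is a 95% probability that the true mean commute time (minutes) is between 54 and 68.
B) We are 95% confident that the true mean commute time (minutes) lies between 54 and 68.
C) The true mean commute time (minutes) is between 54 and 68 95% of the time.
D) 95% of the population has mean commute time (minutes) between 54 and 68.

A confidence interval represents our confidence in the procedure, not a probability statement about the parameter.

Key concept: If we repeated this sampling process many times and computed a 95% CI each time, about 95% of those intervals would contain the true population parameter.

For this specific interval (54, 68):
- Midpoint (point estimate): 61
- Margin of error: 7

The correct interpretation is the one stating confidence that the true parameter lies in the interval — option B.

B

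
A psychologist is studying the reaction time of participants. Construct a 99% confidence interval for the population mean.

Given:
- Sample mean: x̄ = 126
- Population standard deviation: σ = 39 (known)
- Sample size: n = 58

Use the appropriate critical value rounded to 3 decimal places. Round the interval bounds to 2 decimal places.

The population standard deviation σ is known, so use a z-interval (standard normal critical value).

For 99% confidence, z* = 2.576 (from standard normal table)

Standard error: SE = σ/√n = 39/√58 = 5.120951

Margin of error: E = z* × SE = 2.576 × 5.120951 = 13.1916

Z-interval: x̄ ± E = 126 ± 13.1916 = (112.8084, 139.1916)

Rounded to 2 decimal places:

(112.81, 139.19)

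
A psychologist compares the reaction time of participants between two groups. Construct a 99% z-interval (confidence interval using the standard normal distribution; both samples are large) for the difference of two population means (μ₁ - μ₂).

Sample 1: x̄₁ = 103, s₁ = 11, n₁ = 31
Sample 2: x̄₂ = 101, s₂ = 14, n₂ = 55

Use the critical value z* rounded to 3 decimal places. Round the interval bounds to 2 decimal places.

Both samples are large (n₁ = 31 ≥ 30, n₂ = 55 ≥ 30), so a z-interval for the difference of means applies.

Point estimate: x̄₁ - x̄₂ = 103 - 101 = 2

Standard error: SE = √(s₁²/n₁ + s₂²/n₂)
= √(11²/31 + 14²/55)
= √(3.903226 + 3.563636)
= 2.732556

For 99% confidence, z* = 2.576 (from standard normal table)
Margin of error: E = z* × SE = 2.576 × 2.732556 = 7.0391

Z-interval: (x̄₁ - x̄₂) ± E = 2 ± 7.0391 = (-5.0391, 9.0391)

Rounded to 2 decimal places:

(-5.04, 9.04)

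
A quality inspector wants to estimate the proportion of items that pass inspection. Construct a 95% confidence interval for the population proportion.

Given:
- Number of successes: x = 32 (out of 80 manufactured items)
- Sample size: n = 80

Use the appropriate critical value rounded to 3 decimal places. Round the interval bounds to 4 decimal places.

Sample proportion: p̂ = 32/80 = 0.400000

Check conditions for normal approximation:
  np̂ = 32 ≥ 10 ✓
  n(1-p̂) = 48 ≥ 10 ✓

The sample is large enough, so use a z-interval (normal approximation) for the proportion.

For 95% confidence, z* = 1.96 (from standard normal table)

Standard error: SE = √(p̂(1-p̂)/n) = √(0.400000×0.600000/80) = 0.05477226

Margin of error: E = z* × SE = 1.96 × 0.05477226 = 0.107354

Z-interval: p̂ ± E = 0.400000 ± 0.107354 = (0.292646, 0.507354)

Rounded to 4 decimal places:

(0.2926, 0.5074)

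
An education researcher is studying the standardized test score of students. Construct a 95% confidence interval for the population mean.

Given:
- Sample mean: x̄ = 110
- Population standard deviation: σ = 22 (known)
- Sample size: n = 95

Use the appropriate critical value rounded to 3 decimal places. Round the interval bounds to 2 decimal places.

The population standard deviation σ is known, so use a z-interval (standard normal critical value).

For 95% confidence, z* = 1.96 (from standard normal table)

Standard error: SE = σ/√n = 22/√95 = 2.257152

Margin of error: E = z* × SE = 1.96 × 2.257152 = 4.4240

Z-interval: x̄ ± E = 110 ± 4.4240 = (105.5760, 114.4240)

Rounded to 2 decimal places:

(105.58, 114.42)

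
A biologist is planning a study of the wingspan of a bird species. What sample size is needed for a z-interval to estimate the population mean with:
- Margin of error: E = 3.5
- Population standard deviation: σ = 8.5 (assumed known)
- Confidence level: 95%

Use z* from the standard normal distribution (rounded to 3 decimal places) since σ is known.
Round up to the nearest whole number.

Using z* since population σ is known (z-interval formula).

For 95% confidence, z* = 1.96 (from standard normal table)

Sample size formula for z-interval: n = (z*σ/E)²

n = (1.96 × 8.5 / 3.5)²
  = (4.760000)²
  = 22.6576

Round up to the nearest whole number: n = 23

23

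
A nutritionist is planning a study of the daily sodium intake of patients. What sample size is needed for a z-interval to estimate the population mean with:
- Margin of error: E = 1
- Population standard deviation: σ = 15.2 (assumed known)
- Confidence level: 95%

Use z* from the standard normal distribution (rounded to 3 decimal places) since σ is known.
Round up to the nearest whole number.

Using z* since population σ is known (z-interval formula).

For 95% confidence, z* = 1.96 (from standard normal table)

Sample size formula for z-interval: n = (z*σ/E)²

n = (1.96 × 15.2 / 1)²
  = (29.792000)²
  = 887.5633

Round up to the nearest whole number: n = 888

888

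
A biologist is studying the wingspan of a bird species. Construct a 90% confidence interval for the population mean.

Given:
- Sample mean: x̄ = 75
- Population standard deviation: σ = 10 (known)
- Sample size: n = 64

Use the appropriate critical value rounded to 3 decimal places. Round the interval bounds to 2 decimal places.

The population standard deviation σ is known, so use a z-interval (standard normal critical value).

For 90% confidence, z* = 1.645 (from standard normal table)

Standard error: SE = σ/√n = 10/√64 = 1.250000

Margin of error: E = z* × SE = 1.645 × 1.250000 = 2.0562

Z-interval: x̄ ± E = 75 ± 2.0562 = (72.9437, 77.0563)

Rounded to 2 decimal places:

(72.94, 77.06)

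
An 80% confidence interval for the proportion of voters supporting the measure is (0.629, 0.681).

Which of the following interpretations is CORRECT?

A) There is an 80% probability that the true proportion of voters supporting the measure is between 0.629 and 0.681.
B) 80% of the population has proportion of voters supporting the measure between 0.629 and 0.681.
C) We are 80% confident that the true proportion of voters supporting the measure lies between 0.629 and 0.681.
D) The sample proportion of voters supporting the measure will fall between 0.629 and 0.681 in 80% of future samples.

A confidence interval represents our confidence in the procedure, not a probability statement about the parameter.

Key concept: If we repeated this sampling process many times and computed an 80% CI each time, about 80% of those intervals would contain the true population parameter.

For this specific interval (0.629, 0.681):
- Midpoint (point estimate): 0.655
- Margin of error: 0.026

The correct interpretation is the one stating confidence that the true parameter lies in the interval — option C.

C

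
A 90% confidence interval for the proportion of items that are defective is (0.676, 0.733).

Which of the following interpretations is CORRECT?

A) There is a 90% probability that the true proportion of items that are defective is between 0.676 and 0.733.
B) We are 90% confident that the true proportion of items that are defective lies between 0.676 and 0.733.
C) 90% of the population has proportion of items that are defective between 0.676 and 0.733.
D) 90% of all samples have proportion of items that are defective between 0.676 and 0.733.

A confidence interval represents our confidence in the procedure, not a probability statement about the parameter.

Key concept: If we repeated this sampling process many times and computed a 90% CI each time, about 90% of those intervals would contain the true population parameter.

For this specific interval (0.676, 0.733):
- Midpoint (point estimate): 0.7045
- Margin of error: 0.0285

The correct interpretation is the one stating confidence that the true parameter lies in the interval — option B.

B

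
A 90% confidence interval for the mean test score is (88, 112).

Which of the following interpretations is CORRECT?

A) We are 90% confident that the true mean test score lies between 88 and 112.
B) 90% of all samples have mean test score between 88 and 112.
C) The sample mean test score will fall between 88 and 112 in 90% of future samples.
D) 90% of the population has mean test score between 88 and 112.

A confidence interval represents our confidence in the procedure, not a probability statement about the parameter.

Key concept: If we repeated this sampling process many times and computed a 90% CI each time, about 90% of those intervals would contain the true population parameter.

For this specific interval (88, 112):
- Midpoint (point estimate): 100
- Margin of error: 12

The correct interpretation is the one stating confidence that the true parameter lies in the interval — option A.

A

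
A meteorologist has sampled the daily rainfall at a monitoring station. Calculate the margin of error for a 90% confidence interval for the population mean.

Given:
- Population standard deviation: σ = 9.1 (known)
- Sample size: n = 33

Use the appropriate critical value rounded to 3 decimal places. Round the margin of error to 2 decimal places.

The population standard deviation σ is known, so use the z-interval margin of error formula.

For 90% confidence, z* = 1.645 (from standard normal table)

Margin of error formula for z-interval: E = z* × σ/√n

E = 1.645 × 9.1/√33
  = 1.645 × 1.584107
  = 2.6059

Rounded to 2 decimal places:

2.61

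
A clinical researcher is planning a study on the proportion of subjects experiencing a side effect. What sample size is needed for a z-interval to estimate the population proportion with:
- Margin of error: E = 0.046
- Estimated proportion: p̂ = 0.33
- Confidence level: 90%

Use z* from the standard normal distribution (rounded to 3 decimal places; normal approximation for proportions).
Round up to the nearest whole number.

Using z* for proportion z-interval (normal approximation).

For 90% confidence, z* = 1.645 (from standard normal table)

Sample size formula for proportion z-interval: n = z*²p̂(1-p̂)/E²

n = 1.645² × 0.33 × 0.67 / 0.046²
  = 2.706025 × 0.2211 / 0.002116
  = 282.7515

Round up to the nearest whole number: n = 283

283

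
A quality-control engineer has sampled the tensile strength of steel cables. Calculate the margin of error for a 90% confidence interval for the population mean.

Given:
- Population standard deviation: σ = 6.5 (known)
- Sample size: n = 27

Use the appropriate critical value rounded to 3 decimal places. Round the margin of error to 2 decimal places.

The population standard deviation σ is known, so use the z-interval margin of error formula.

For 90% confidence, z* = 1.645 (from standard normal table)

Margin of error formula for z-interval: E = z* × σ/√n

E = 1.645 × 6.5/√27
  = 1.645 × 1.250926
  = 2.0578

Rounded to 2 decimal places:

2.06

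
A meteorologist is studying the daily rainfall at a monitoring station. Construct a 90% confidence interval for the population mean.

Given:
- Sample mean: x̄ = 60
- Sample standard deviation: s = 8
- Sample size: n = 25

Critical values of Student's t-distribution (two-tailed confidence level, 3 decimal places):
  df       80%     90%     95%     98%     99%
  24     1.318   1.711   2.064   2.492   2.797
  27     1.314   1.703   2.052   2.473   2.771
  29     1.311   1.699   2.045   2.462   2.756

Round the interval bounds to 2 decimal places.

The population standard deviation σ is unknown (only the sample standard deviation s is given), so use a t-interval with df = n - 1 = 25 - 1 = 24.

For 90% confidence with df = 24, t* = 1.711 (from t-table)

Standard error: SE = s/√n = 8/√25 = 1.600000

Margin of error: E = t* × SE = 1.711 × 1.600000 = 2.7376

T-interval: x̄ ± E = 60 ± 2.7376 = (57.2624, 62.7376)

Rounded to 2 decimal places:

(57.26, 62.74)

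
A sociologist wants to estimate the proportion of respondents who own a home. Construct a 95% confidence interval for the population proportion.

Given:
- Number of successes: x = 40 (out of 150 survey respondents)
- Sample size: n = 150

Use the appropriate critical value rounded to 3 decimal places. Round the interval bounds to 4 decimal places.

Sample proportion: p̂ = 40/150 = 0.266667

Check conditions for normal approximation:
  np̂ = 40 ≥ 10 ✓
  n(1-p̂) = 110 ≥ 10 ✓

The sample is large enough, so use a z-interval (normal approximation) for the proportion.

For 95% confidence, z* = 1.96 (from standard normal table)

Standard error: SE = √(p̂(1-p̂)/n) = √(0.266667×0.733333/150) = 0.03610684

Margin of error: E = z* × SE = 1.96 × 0.03610684 = 0.070769

Z-interval: p̂ ± E = 0.266667 ± 0.070769 = (0.195897, 0.337436)

Rounded to 4 decimal places:

(0.1959, 0.3374)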